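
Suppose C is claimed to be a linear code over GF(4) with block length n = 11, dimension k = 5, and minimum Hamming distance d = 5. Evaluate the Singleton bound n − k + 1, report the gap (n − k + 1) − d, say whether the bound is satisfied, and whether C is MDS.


Singleton RHS = n − k + 1 = 7, slack = 2, bound satisfied, not MDS.

Singleton bound: d ≤ n − k + 1.
Here n = 11, k = 5, so n − k + 1 = 7.
Given d = 5, check d ≤ 7: YES.
Slack = (n − k + 1) − d = 2.
The code is NOT MDS (slack = 2 > 0).
Description: the claimed parameters are [11, 5, 5]_4; such a code would be non-MDS.


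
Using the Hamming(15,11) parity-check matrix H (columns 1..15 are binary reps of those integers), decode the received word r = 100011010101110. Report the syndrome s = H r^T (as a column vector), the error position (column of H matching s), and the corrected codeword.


s = (1, 1, 1, 1)^T, error position = 15, corrected codeword c = 100011010101111

Compute s = H r^T mod 2 one row at a time:
  s_1 = 1 + 0 + 1 + 0 + 1 + 1 + 1 + 0 = 5 ≡ 1 (mod 2).
  s_2 = 0 + 1 + 1 + 0 + 1 + 1 + 1 + 0 = 5 ≡ 1 (mod 2).
  s_3 = 0 + 0 + 1 + 0 + 1 + 0 + 1 + 0 = 3 ≡ 1 (mod 2).
  s_4 = 1 + 0 + 1 + 0 + 0 + 0 + 1 + 0 = 3 ≡ 1 (mod 2).
s = (1, 1, 1, 1)^T — this equals column 15 of H (binary 1111), so error is at position 15.
Correct: flip bit 15 of r = 100011010101110 to get c = 100011010101111.


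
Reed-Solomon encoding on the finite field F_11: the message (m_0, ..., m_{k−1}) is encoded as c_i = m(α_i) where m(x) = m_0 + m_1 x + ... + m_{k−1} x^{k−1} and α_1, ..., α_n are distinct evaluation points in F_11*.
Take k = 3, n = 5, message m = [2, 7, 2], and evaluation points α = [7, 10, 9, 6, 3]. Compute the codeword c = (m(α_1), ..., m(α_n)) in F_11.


c = [6, 8, 7, 6, 8]

Message polynomial: m(x) = 2 + 7·x + 2·x^2 (mod 11).
For each evaluation point α_i, compute m(α_i) mod 11:
  α_1 = 7: Horner steps 2 → 10 → 6, so m(7) = 6.
  α_2 = 10: Horner steps 2 → 5 → 8, so m(10) = 8.
  α_3 = 9: Horner steps 2 → 3 → 7, so m(9) = 7.
  α_4 = 6: Horner steps 2 → 8 → 6, so m(6) = 6.
  α_5 = 3: Horner steps 2 → 2 → 8, so m(3) = 8.
Codeword c = [6, 8, 7, 6, 8] ∈ F_11^5.


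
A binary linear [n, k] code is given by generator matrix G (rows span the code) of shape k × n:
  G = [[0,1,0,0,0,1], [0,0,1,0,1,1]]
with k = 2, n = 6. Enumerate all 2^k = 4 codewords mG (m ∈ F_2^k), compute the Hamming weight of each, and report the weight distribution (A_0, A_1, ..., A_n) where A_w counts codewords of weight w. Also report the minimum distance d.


Weight distribution: A_0 = 1, A_2 = 1, A_3 = 2. Minimum distance d = 2.

Enumerate all 2^2 = 4 messages m ∈ F_2^2.
For each, compute codeword c = mG in F_2^6, then tally its weight.
  m = 00 → c = 000000, weight = 0.
  m = 10 → c = 010001, weight = 2.
  m = 01 → c = 001011, weight = 3.
  m = 11 → c = 011010, weight = 3.
Tally weights:
  weight 0: 1 codewords.
  weight 2: 1 codewords.
  weight 3: 2 codewords.
Minimum distance d = smallest w > 0 with A_w > 0 = 2.
Sanity: Σ A_w = 4 = 2^2 = 4 ✓.


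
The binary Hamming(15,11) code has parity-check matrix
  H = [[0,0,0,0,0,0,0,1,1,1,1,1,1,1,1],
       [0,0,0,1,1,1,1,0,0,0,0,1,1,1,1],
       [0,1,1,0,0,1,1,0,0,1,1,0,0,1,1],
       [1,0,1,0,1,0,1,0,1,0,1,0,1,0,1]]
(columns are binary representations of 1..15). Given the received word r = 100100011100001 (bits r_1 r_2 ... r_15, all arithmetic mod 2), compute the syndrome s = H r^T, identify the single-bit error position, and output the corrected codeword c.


s = (0, 0, 0, 1)^T, error position = 1, corrected codeword c = 000100011100001

Compute s = H r^T mod 2 one row at a time:
  s_1 = 1 + 1 + 1 + 0 + 0 + 0 + 0 + 1 = 4 ≡ 0 (mod 2).
  s_2 = 1 + 0 + 0 + 0 + 0 + 0 + 0 + 1 = 2 ≡ 0 (mod 2).
  s_3 = 0 + 0 + 0 + 0 + 1 + 0 + 0 + 1 = 2 ≡ 0 (mod 2).
  s_4 = 1 + 0 + 0 + 0 + 1 + 0 + 0 + 1 = 3 ≡ 1 (mod 2).
s = (0, 0, 0, 1)^T — this equals column 1 of H (binary 0001), so error is at position 1.
Correct: flip bit 1 of r = 100100011100001 to get c = 000100011100001.


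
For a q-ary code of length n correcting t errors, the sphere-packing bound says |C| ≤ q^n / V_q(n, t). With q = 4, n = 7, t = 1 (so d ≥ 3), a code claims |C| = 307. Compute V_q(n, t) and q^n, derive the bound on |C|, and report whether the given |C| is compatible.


V_q(n, t) = 22, q^n = 16384, Hamming bound = 744, |C| = 307 ≤ bound (satisfied).

Step 1: Compute V_q(n, t) = Σ_{j=0}^1 C(n, j) (q−1)^j.
  j = 0: C(7,0)·(3)^0 = 1·1 = 1.
  j = 1: C(7,1)·(3)^1 = 7·3 = 21.
  V_q(n, t) = 1 + 21 = 22.
Step 2: q^n = 4^7 = 16384.
Step 3: Hamming bound ⌊q^n / V_q(n,t)⌋ = ⌊16384/22⌋ = 744.
Step 4: Compare |C| = 307 to 744: satisfied.
The claimed |C| lies below the Hamming bound.


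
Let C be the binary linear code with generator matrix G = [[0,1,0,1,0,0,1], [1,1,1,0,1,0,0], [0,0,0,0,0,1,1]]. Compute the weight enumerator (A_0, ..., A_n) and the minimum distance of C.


Weight distribution: A_0 = 1, A_2 = 1, A_3 = 2, A_4 = 1, A_5 = 2, A_6 = 1. Minimum distance d = 2.

Enumerate all 2^3 = 8 messages m ∈ F_2^3.
For each, compute codeword c = mG in F_2^7, then tally its weight.
  m = 000 → c = 0000000, weight = 0.
  m = 100 → c = 0101001, weight = 3.
  m = 010 → c = 1110100, weight = 4.
  m = 110 → c = 1011101, weight = 5.
  m = 001 → c = 0000011, weight = 2.
  m = 101 → c = 0101010, weight = 3.
  m = 011 → c = 1110111, weight = 6.
  m = 111 → c = 1011110, weight = 5.
Tally weights:
  weight 0: 1 codewords.
  weight 2: 1 codewords.
  weight 3: 2 codewords.
  weight 4: 1 codewords.
  weight 5: 2 codewords.
  weight 6: 1 codewords.
Minimum distance d = smallest w > 0 with A_w > 0 = 2.
Sanity: Σ A_w = 8 = 2^3 = 8 ✓.


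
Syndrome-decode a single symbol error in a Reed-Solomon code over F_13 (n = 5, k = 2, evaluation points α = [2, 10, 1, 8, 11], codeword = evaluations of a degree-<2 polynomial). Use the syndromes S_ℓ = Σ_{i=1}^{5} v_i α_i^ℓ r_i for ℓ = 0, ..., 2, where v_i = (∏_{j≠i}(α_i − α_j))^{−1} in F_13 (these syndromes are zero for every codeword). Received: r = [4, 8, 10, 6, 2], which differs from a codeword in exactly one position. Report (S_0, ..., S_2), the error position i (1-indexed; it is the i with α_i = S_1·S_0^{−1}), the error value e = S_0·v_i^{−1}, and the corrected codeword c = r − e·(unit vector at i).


S = (5, 1, 8), error at position 4, error magnitude e = 12, c = [4, 8, 10, 7, 2].

Step 1: column multipliers v_i = (∏_{j≠i}(α_i − α_j))^{−1} mod 13.
  i = 1 (α = 2): (2−10)(2−1)(2−8)(2−11) = (−8)·1·(−6)·(−9) = −432 ≡ 10, so v_1 = 10^{−1} = 4 (mod 13).
  i = 2 (α = 10): (10−2)(10−1)(10−8)(10−11) = 8·9·2·(−1) = −144 ≡ 12, so v_2 = 12^{−1} = 12 (mod 13).
  i = 3 (α = 1): (1−2)(1−10)(1−8)(1−11) = (−1)·(−9)·(−7)·(−10) = 630 ≡ 6, so v_3 = 6^{−1} = 11 (mod 13).
  i = 4 (α = 8): (8−2)(8−10)(8−1)(8−11) = 6·(−2)·7·(−3) = 252 ≡ 5, so v_4 = 5^{−1} = 8 (mod 13).
  i = 5 (α = 11): (11−2)(11−10)(11−1)(11−8) = 9·1·10·3 = 270 ≡ 10, so v_5 = 10^{−1} = 4 (mod 13).
  v = [4, 12, 11, 8, 4].
Step 2: syndromes of r = [4, 8, 10, 6, 2] (all sums mod 13).
  S_0 = Σ v_i r_i = 4·4 + 12·8 + 11·10 + 8·6 + 4·2 = 278 ≡ 5.
  S_1 = Σ v_i α_i r_i = 4·2·4 + 12·10·8 + 11·1·10 + 8·8·6 + 4·11·2 = 1574 ≡ 1.
  α_i^2 mod 13 = [4, 9, 1, 12, 4].
  S_2 = Σ v_i α_i^2 r_i = 4·4·4 + 12·9·8 + 11·1·10 + 8·12·6 + 4·4·2 = 1646 ≡ 8.
  S = (5, 1, 8) ≠ 0, so r is not a codeword (an error is present).
Step 3: locate the error. For a single error e at position i, S_ℓ = v_i·e·α_i^ℓ, so α_err = S_1/S_0.
  S_0^{−1} = 5^{−1} = 8 (mod 13), so α_err = 1·8 = 8 ≡ 8 = α_4. Error position i = 4.
  Consistency check: S_2/S_1 = 8·1 = 8 ≡ 8 = α_err ✓ (single-error assumption holds).
Step 4: error magnitude e = S_0/v_4 = S_0·∏_{j≠4}(α_4 − α_j) = 5·5 = 25 ≡ 12 (mod 13).
Step 5: correct position 4: c_4 = r_4 − e = 6 − 12 ≡ 7 (mod 13). Hence c = [4, 8, 10, 7, 2].
  Check: interpolating c through the α_i gives m(x) = 3 + 7·x (degree < 2) with m(α_i) = c_i for every i, so c is indeed a codeword.


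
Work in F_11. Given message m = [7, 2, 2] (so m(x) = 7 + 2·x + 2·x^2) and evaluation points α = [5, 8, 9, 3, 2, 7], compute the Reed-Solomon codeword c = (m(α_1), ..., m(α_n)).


c = [1, 8, 0, 9, 8, 9]

Message polynomial: m(x) = 7 + 2·x + 2·x^2 (mod 11).
For each evaluation point α_i, compute m(α_i) mod 11:
  α_1 = 5: Horner steps 2 → 1 → 1, so m(5) = 1.
  α_2 = 8: Horner steps 2 → 7 → 8, so m(8) = 8.
  α_3 = 9: Horner steps 2 → 9 → 0, so m(9) = 0.
  α_4 = 3: Horner steps 2 → 8 → 9, so m(3) = 9.
  α_5 = 2: Horner steps 2 → 6 → 8, so m(2) = 8.
  α_6 = 7: Horner steps 2 → 5 → 9, so m(7) = 9.
Codeword c = [1, 8, 0, 9, 8, 9] ∈ F_11^6.


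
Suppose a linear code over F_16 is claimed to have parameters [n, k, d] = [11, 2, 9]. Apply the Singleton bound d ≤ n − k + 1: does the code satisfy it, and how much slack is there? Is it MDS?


Singleton RHS = n − k + 1 = 10, slack = 1, bound satisfied, not MDS.

Singleton bound: d ≤ n − k + 1.
Here n = 11, k = 2, so n − k + 1 = 10.
Given d = 9, check d ≤ 10: YES.
Slack = (n − k + 1) − d = 1.
The code is NOT MDS (slack = 1 > 0).
Description: the claimed parameters are [11, 2, 9]_16; such a code would be non-MDS.


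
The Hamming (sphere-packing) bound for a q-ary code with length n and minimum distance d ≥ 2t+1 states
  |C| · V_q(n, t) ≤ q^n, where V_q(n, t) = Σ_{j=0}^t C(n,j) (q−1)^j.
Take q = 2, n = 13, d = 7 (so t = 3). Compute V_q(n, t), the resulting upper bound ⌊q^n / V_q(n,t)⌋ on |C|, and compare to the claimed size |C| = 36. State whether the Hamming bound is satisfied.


V_q(n, t) = 378, q^n = 8192, Hamming bound = 21, |C| = 36 > bound (violated).

Step 1: Compute V_q(n, t) = Σ_{j=0}^3 C(n, j) (q−1)^j.
  j = 0: C(13,0)·(1)^0 = 1·1 = 1.
  j = 1: C(13,1)·(1)^1 = 13·1 = 13.
  j = 2: C(13,2)·(1)^2 = 78·1 = 78.
  j = 3: C(13,3)·(1)^3 = 286·1 = 286.
  V_q(n, t) = 1 + 13 + 78 + 286 = 378.
Step 2: q^n = 2^13 = 8192.
Step 3: Hamming bound ⌊q^n / V_q(n,t)⌋ = ⌊8192/378⌋ = 21.
Step 4: Compare |C| = 36 to 21: violated.
The claimed |C| lies above the Hamming bound, so no 2-ary code of length 13 with d ≥ 7 can have 36 codewords.


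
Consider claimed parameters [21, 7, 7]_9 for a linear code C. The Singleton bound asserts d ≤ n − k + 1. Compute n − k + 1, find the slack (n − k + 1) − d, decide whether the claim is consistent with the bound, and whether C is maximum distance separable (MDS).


Singleton RHS = n − k + 1 = 15, slack = 8, bound satisfied, not MDS.

Singleton bound: d ≤ n − k + 1.
Here n = 21, k = 7, so n − k + 1 = 15.
Given d = 7, check d ≤ 15: YES.
Slack = (n − k + 1) − d = 8.
The code is NOT MDS (slack = 8 > 0).
Description: the claimed parameters are [21, 7, 7]_9; such a code would be non-MDS.


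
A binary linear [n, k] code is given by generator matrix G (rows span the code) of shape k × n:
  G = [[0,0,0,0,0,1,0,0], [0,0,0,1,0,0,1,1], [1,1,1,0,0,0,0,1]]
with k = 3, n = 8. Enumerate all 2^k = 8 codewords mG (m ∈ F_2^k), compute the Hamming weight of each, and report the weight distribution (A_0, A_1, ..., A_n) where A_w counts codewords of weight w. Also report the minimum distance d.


Weight distribution: A_0 = 1, A_1 = 1, A_3 = 1, A_4 = 2, A_5 = 2, A_6 = 1. Minimum distance d = 1.

Enumerate all 2^3 = 8 messages m ∈ F_2^3.
For each, compute codeword c = mG in F_2^8, then tally its weight.
  m = 000 → c = 00000000, weight = 0.
  m = 100 → c = 00000100, weight = 1.
  m = 010 → c = 00010011, weight = 3.
  m = 110 → c = 00010111, weight = 4.
  m = 001 → c = 11100001, weight = 4.
  m = 101 → c = 11100101, weight = 5.
  m = 011 → c = 11110010, weight = 5.
  m = 111 → c = 11110110, weight = 6.
Tally weights:
  weight 0: 1 codewords.
  weight 1: 1 codewords.
  weight 3: 1 codewords.
  weight 4: 2 codewords.
  weight 5: 2 codewords.
  weight 6: 1 codewords.
Minimum distance d = smallest w > 0 with A_w > 0 = 1.
Sanity: Σ A_w = 8 = 2^3 = 8 ✓.


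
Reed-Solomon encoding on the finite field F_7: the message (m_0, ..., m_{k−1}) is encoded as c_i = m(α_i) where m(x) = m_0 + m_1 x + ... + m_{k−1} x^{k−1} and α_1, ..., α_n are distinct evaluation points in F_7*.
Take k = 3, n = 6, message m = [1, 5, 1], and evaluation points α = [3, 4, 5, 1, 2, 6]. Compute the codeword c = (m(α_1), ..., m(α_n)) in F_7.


c = [4, 2, 2, 0, 1, 4]

Message polynomial: m(x) = 1 + 5·x + 1·x^2 (mod 7).
For each evaluation point α_i, compute m(α_i) mod 7:
  α_1 = 3: Horner steps 1 → 1 → 4, so m(3) = 4.
  α_2 = 4: Horner steps 1 → 2 → 2, so m(4) = 2.
  α_3 = 5: Horner steps 1 → 3 → 2, so m(5) = 2.
  α_4 = 1: Horner steps 1 → 6 → 0, so m(1) = 0.
  α_5 = 2: Horner steps 1 → 0 → 1, so m(2) = 1.
  α_6 = 6: Horner steps 1 → 4 → 4, so m(6) = 4.
Codeword c = [4, 2, 2, 0, 1, 4] ∈ F_7^6.


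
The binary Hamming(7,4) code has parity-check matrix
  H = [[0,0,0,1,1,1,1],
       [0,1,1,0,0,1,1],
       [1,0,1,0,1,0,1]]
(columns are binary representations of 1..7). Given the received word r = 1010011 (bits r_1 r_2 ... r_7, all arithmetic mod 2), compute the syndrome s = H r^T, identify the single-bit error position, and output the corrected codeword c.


s = (0, 1, 1)^T, error position = 3, corrected codeword c = 1000011

Compute s = H r^T mod 2 one row at a time:
  s_1 = 0 + 0 + 1 + 1 = 2 ≡ 0 (mod 2).
  s_2 = 0 + 1 + 1 + 1 = 3 ≡ 1 (mod 2).
  s_3 = 1 + 1 + 0 + 1 = 3 ≡ 1 (mod 2).
s = (0, 1, 1)^T — this equals column 3 of H (binary 011), so error is at position 3.
Correct: flip bit 3 of r = 1010011 to get c = 1000011.


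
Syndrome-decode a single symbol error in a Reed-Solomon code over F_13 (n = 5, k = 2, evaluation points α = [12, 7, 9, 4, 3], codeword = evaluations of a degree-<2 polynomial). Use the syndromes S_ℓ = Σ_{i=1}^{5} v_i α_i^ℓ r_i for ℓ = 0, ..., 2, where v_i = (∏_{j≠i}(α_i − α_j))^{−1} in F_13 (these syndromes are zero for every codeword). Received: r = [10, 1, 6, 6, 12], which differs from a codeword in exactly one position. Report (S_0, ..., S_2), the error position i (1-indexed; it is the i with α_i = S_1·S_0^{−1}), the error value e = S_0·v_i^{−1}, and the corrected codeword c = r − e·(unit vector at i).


S = (2, 5, 6), error at position 3, error magnitude e = 4, c = [10, 1, 2, 6, 12].

Step 1: column multipliers v_i = (∏_{j≠i}(α_i − α_j))^{−1} mod 13.
  i = 1 (α = 12): (12−7)(12−9)(12−4)(12−3) = 5·3·8·9 = 1080 ≡ 1, so v_1 = 1^{−1} = 1 (mod 13).
  i = 2 (α = 7): (7−12)(7−9)(7−4)(7−3) = (−5)·(−2)·3·4 = 120 ≡ 3, so v_2 = 3^{−1} = 9 (mod 13).
  i = 3 (α = 9): (9−12)(9−7)(9−4)(9−3) = (−3)·2·5·6 = −180 ≡ 2, so v_3 = 2^{−1} = 7 (mod 13).
  i = 4 (α = 4): (4−12)(4−7)(4−9)(4−3) = (−8)·(−3)·(−5)·1 = −120 ≡ 10, so v_4 = 10^{−1} = 4 (mod 13).
  i = 5 (α = 3): (3−12)(3−7)(3−9)(3−4) = (−9)·(−4)·(−6)·(−1) = 216 ≡ 8, so v_5 = 8^{−1} = 5 (mod 13).
  v = [1, 9, 7, 4, 5].
Step 2: syndromes of r = [10, 1, 6, 6, 12] (all sums mod 13).
  S_0 = Σ v_i r_i = 1·10 + 9·1 + 7·6 + 4·6 + 5·12 = 145 ≡ 2.
  S_1 = Σ v_i α_i r_i = 1·12·10 + 9·7·1 + 7·9·6 + 4·4·6 + 5·3·12 = 837 ≡ 5.
  α_i^2 mod 13 = [1, 10, 3, 3, 9].
  S_2 = Σ v_i α_i^2 r_i = 1·1·10 + 9·10·1 + 7·3·6 + 4·3·6 + 5·9·12 = 838 ≡ 6.
  S = (2, 5, 6) ≠ 0, so r is not a codeword (an error is present).
Step 3: locate the error. For a single error e at position i, S_ℓ = v_i·e·α_i^ℓ, so α_err = S_1/S_0.
  S_0^{−1} = 2^{−1} = 7 (mod 13), so α_err = 5·7 = 35 ≡ 9 = α_3. Error position i = 3.
  Consistency check: S_2/S_1 = 6·8 = 48 ≡ 9 = α_err ✓ (single-error assumption holds).
Step 4: error magnitude e = S_0/v_3 = S_0·∏_{j≠3}(α_3 − α_j) = 2·2 = 4 ≡ 4 (mod 13).
Step 5: correct position 3: c_3 = r_3 − e = 6 − 4 ≡ 2 (mod 13). Hence c = [10, 1, 2, 6, 12].
  Check: interpolating c through the α_i gives m(x) = 4 + 7·x (degree < 2) with m(α_i) = c_i for every i, so c is indeed a codeword.


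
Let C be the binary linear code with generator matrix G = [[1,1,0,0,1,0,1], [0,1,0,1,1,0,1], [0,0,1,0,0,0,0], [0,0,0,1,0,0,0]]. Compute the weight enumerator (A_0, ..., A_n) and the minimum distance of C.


Weight distribution: A_0 = 1, A_1 = 3, A_2 = 3, A_3 = 2, A_4 = 3, A_5 = 3, A_6 = 1. Minimum distance d = 1.

Enumerate all 2^4 = 16 messages m ∈ F_2^4.
For each, compute codeword c = mG in F_2^7, then tally its weight.
  m = 0000 → c = 0000000, weight = 0.
  m = 1000 → c = 1100101, weight = 4.
  m = 0100 → c = 0101101, weight = 4.
  m = 1100 → c = 1001000, weight = 2.
  m = 0010 → c = 0010000, weight = 1.
  m = 1010 → c = 1110101, weight = 5.
  m = 0110 → c = 0111101, weight = 5.
  m = 1110 → c = 1011000, weight = 3.
  m = 0001 → c = 0001000, weight = 1.
  m = 1001 → c = 1101101, weight = 5.
  m = 0101 → c = 0100101, weight = 3.
  m = 1101 → c = 1000000, weight = 1.
  m = 0011 → c = 0011000, weight = 2.
  m = 1011 → c = 1111101, weight = 6.
  m = 0111 → c = 0110101, weight = 4.
  m = 1111 → c = 1010000, weight = 2.
Tally weights:
  weight 0: 1 codewords.
  weight 1: 3 codewords.
  weight 2: 3 codewords.
  weight 3: 2 codewords.
  weight 4: 3 codewords.
  weight 5: 3 codewords.
  weight 6: 1 codewords.
Minimum distance d = smallest w > 0 with A_w > 0 = 1.
Sanity: Σ A_w = 16 = 2^4 = 16 ✓.


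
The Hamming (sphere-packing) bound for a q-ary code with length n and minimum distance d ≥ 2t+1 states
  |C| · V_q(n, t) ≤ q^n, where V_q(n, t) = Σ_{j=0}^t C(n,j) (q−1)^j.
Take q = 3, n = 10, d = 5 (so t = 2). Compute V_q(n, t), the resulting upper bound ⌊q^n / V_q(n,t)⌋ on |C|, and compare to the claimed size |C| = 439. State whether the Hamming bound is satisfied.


V_q(n, t) = 201, q^n = 59049, Hamming bound = 293, |C| = 439 > bound (violated).

Step 1: Compute V_q(n, t) = Σ_{j=0}^2 C(n, j) (q−1)^j.
  j = 0: C(10,0)·(2)^0 = 1·1 = 1.
  j = 1: C(10,1)·(2)^1 = 10·2 = 20.
  j = 2: C(10,2)·(2)^2 = 45·4 = 180.
  V_q(n, t) = 1 + 20 + 180 = 201.
Step 2: q^n = 3^10 = 59049.
Step 3: Hamming bound ⌊q^n / V_q(n,t)⌋ = ⌊59049/201⌋ = 293.
Step 4: Compare |C| = 439 to 293: violated.
The claimed |C| lies above the Hamming bound, so no 3-ary code of length 10 with d ≥ 5 can have 439 codewords.


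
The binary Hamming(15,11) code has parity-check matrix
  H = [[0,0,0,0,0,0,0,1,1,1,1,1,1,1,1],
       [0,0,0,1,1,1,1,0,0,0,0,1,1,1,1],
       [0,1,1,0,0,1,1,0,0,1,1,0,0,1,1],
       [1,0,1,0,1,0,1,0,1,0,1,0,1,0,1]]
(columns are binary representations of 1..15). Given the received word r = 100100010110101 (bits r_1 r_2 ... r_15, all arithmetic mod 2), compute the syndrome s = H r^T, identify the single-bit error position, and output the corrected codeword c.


s = (1, 1, 1, 0)^T, error position = 14, corrected codeword c = 100100010110111

Compute s = H r^T mod 2 one row at a time:
  s_1 = 1 + 0 + 1 + 1 + 0 + 1 + 0 + 1 = 5 ≡ 1 (mod 2).
  s_2 = 1 + 0 + 0 + 0 + 0 + 1 + 0 + 1 = 3 ≡ 1 (mod 2).
  s_3 = 0 + 0 + 0 + 0 + 1 + 1 + 0 + 1 = 3 ≡ 1 (mod 2).
  s_4 = 1 + 0 + 0 + 0 + 0 + 1 + 1 + 1 = 4 ≡ 0 (mod 2).
s = (1, 1, 1, 0)^T — this equals column 14 of H (binary 1110), so error is at position 14.
Correct: flip bit 14 of r = 100100010110101 to get c = 100100010110111.


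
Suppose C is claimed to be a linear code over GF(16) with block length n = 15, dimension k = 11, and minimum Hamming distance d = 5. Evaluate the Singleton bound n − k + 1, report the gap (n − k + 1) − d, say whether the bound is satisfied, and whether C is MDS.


Singleton RHS = n − k + 1 = 5, slack = 0, bound satisfied, MDS.

Singleton bound: d ≤ n − k + 1.
Here n = 15, k = 11, so n − k + 1 = 5.
Given d = 5, check d ≤ 5: YES.
Slack = (n − k + 1) − d = 0.
The code is MDS (slack = 0).
Description: the claimed parameters are [15, 11, 5]_16; such a code would be MDS (meets Singleton bound).


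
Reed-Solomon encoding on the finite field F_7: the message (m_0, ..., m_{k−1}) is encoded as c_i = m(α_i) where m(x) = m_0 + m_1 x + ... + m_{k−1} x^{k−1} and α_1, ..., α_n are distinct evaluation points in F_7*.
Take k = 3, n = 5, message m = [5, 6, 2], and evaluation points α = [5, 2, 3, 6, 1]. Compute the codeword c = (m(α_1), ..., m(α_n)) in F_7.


c = [1, 4, 6, 1, 6]

Message polynomial: m(x) = 5 + 6·x + 2·x^2 (mod 7).
For each evaluation point α_i, compute m(α_i) mod 7:
  α_1 = 5: Horner steps 2 → 2 → 1, so m(5) = 1.
  α_2 = 2: Horner steps 2 → 3 → 4, so m(2) = 4.
  α_3 = 3: Horner steps 2 → 5 → 6, so m(3) = 6.
  α_4 = 6: Horner steps 2 → 4 → 1, so m(6) = 1.
  α_5 = 1: Horner steps 2 → 1 → 6, so m(1) = 6.
Codeword c = [1, 4, 6, 1, 6] ∈ F_7^5.


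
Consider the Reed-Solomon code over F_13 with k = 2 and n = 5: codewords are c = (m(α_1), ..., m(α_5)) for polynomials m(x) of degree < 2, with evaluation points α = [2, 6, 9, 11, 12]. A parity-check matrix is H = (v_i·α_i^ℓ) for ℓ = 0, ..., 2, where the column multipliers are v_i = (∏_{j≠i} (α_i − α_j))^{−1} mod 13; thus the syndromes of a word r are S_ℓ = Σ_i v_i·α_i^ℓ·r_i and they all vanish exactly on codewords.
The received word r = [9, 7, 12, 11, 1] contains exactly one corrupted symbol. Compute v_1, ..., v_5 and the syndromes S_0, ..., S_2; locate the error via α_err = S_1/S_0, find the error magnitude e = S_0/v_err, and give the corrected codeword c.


S = (8, 5, 8), error at position 5, error magnitude e = 10, c = [9, 7, 12, 11, 4].

Step 1: column multipliers v_i = (∏_{j≠i}(α_i − α_j))^{−1} mod 13.
  i = 1 (α = 2): (2−6)(2−9)(2−11)(2−12) = (−4)·(−7)·(−9)·(−10) = 2520 ≡ 11, so v_1 = 11^{−1} = 6 (mod 13).
  i = 2 (α = 6): (6−2)(6−9)(6−11)(6−12) = 4·(−3)·(−5)·(−6) = −360 ≡ 4, so v_2 = 4^{−1} = 10 (mod 13).
  i = 3 (α = 9): (9−2)(9−6)(9−11)(9−12) = 7·3·(−2)·(−3) = 126 ≡ 9, so v_3 = 9^{−1} = 3 (mod 13).
  i = 4 (α = 11): (11−2)(11−6)(11−9)(11−12) = 9·5·2·(−1) = −90 ≡ 1, so v_4 = 1^{−1} = 1 (mod 13).
  i = 5 (α = 12): (12−2)(12−6)(12−9)(12−11) = 10·6·3·1 = 180 ≡ 11, so v_5 = 11^{−1} = 6 (mod 13).
  v = [6, 10, 3, 1, 6].
Step 2: syndromes of r = [9, 7, 12, 11, 1] (all sums mod 13).
  S_0 = Σ v_i r_i = 6·9 + 10·7 + 3·12 + 1·11 + 6·1 = 177 ≡ 8.
  S_1 = Σ v_i α_i r_i = 6·2·9 + 10·6·7 + 3·9·12 + 1·11·11 + 6·12·1 = 1045 ≡ 5.
  α_i^2 mod 13 = [4, 10, 3, 4, 1].
  S_2 = Σ v_i α_i^2 r_i = 6·4·9 + 10·10·7 + 3·3·12 + 1·4·11 + 6·1·1 = 1074 ≡ 8.
  S = (8, 5, 8) ≠ 0, so r is not a codeword (an error is present).
Step 3: locate the error. For a single error e at position i, S_ℓ = v_i·e·α_i^ℓ, so α_err = S_1/S_0.
  S_0^{−1} = 8^{−1} = 5 (mod 13), so α_err = 5·5 = 25 ≡ 12 = α_5. Error position i = 5.
  Consistency check: S_2/S_1 = 8·8 = 64 ≡ 12 = α_err ✓ (single-error assumption holds).
Step 4: error magnitude e = S_0/v_5 = S_0·∏_{j≠5}(α_5 − α_j) = 8·11 = 88 ≡ 10 (mod 13).
Step 5: correct position 5: c_5 = r_5 − e = 1 − 10 ≡ 4 (mod 13). Hence c = [9, 7, 12, 11, 4].
  Check: interpolating c through the α_i gives m(x) = 10 + 6·x (degree < 2) with m(α_i) = c_i for every i, so c is indeed a codeword.


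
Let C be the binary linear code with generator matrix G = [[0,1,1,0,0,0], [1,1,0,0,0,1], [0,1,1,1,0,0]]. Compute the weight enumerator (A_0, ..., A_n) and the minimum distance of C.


Weight distribution: A_0 = 1, A_1 = 1, A_2 = 1, A_3 = 3, A_4 = 2. Minimum distance d = 1.

Enumerate all 2^3 = 8 messages m ∈ F_2^3.
For each, compute codeword c = mG in F_2^6, then tally its weight.
  m = 000 → c = 000000, weight = 0.
  m = 100 → c = 011000, weight = 2.
  m = 010 → c = 110001, weight = 3.
  m = 110 → c = 101001, weight = 3.
  m = 001 → c = 011100, weight = 3.
  m = 101 → c = 000100, weight = 1.
  m = 011 → c = 101101, weight = 4.
  m = 111 → c = 110101, weight = 4.
Tally weights:
  weight 0: 1 codewords.
  weight 1: 1 codewords.
  weight 2: 1 codewords.
  weight 3: 3 codewords.
  weight 4: 2 codewords.
Minimum distance d = smallest w > 0 with A_w > 0 = 1.
Sanity: Σ A_w = 8 = 2^3 = 8 ✓.


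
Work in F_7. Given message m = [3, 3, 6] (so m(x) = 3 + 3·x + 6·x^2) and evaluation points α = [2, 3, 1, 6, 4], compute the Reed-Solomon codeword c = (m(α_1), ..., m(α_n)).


c = [5, 3, 5, 6, 6]

Message polynomial: m(x) = 3 + 3·x + 6·x^2 (mod 7).
For each evaluation point α_i, compute m(α_i) mod 7:
  α_1 = 2: Horner steps 6 → 1 → 5, so m(2) = 5.
  α_2 = 3: Horner steps 6 → 0 → 3, so m(3) = 3.
  α_3 = 1: Horner steps 6 → 2 → 5, so m(1) = 5.
  α_4 = 6: Horner steps 6 → 4 → 6, so m(6) = 6.
  α_5 = 4: Horner steps 6 → 6 → 6, so m(4) = 6.
Codeword c = [5, 3, 5, 6, 6] ∈ F_7^5.


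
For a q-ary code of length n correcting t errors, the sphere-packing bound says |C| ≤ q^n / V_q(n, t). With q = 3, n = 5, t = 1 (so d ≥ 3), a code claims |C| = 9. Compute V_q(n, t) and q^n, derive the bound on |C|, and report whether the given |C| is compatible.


V_q(n, t) = 11, q^n = 243, Hamming bound = 22, |C| = 9 ≤ bound (satisfied).

Step 1: Compute V_q(n, t) = Σ_{j=0}^1 C(n, j) (q−1)^j.
  j = 0: C(5,0)·(2)^0 = 1·1 = 1.
  j = 1: C(5,1)·(2)^1 = 5·2 = 10.
  V_q(n, t) = 1 + 10 = 11.
Step 2: q^n = 3^5 = 243.
Step 3: Hamming bound ⌊q^n / V_q(n,t)⌋ = ⌊243/11⌋ = 22.
Step 4: Compare |C| = 9 to 22: satisfied.
The claimed |C| lies below the Hamming bound.


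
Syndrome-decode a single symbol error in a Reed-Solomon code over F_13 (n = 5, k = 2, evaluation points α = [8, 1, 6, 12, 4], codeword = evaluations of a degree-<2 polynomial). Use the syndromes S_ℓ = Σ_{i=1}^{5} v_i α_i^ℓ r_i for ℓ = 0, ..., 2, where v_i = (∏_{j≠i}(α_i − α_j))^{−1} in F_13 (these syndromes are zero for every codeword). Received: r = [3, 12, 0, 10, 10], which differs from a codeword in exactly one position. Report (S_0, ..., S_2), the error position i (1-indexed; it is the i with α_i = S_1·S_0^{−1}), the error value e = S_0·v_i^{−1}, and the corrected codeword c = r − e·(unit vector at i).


S = (11, 2, 11), error at position 4, error magnitude e = 1, c = [3, 12, 0, 9, 10].

Step 1: column multipliers v_i = (∏_{j≠i}(α_i − α_j))^{−1} mod 13.
  i = 1 (α = 8): (8−1)(8−6)(8−12)(8−4) = 7·2·(−4)·4 = −224 ≡ 10, so v_1 = 10^{−1} = 4 (mod 13).
  i = 2 (α = 1): (1−8)(1−6)(1−12)(1−4) = (−7)·(−5)·(−11)·(−3) = 1155 ≡ 11, so v_2 = 11^{−1} = 6 (mod 13).
  i = 3 (α = 6): (6−8)(6−1)(6−12)(6−4) = (−2)·5·(−6)·2 = 120 ≡ 3, so v_3 = 3^{−1} = 9 (mod 13).
  i = 4 (α = 12): (12−8)(12−1)(12−6)(12−4) = 4·11·6·8 = 2112 ≡ 6, so v_4 = 6^{−1} = 11 (mod 13).
  i = 5 (α = 4): (4−8)(4−1)(4−6)(4−12) = (−4)·3·(−2)·(−8) = −192 ≡ 3, so v_5 = 3^{−1} = 9 (mod 13).
  v = [4, 6, 9, 11, 9].
Step 2: syndromes of r = [3, 12, 0, 10, 10] (all sums mod 13).
  S_0 = Σ v_i r_i = 4·3 + 6·12 + 9·0 + 11·10 + 9·10 = 284 ≡ 11.
  S_1 = Σ v_i α_i r_i = 4·8·3 + 6·1·12 + 9·6·0 + 11·12·10 + 9·4·10 = 1848 ≡ 2.
  α_i^2 mod 13 = [12, 1, 10, 1, 3].
  S_2 = Σ v_i α_i^2 r_i = 4·12·3 + 6·1·12 + 9·10·0 + 11·1·10 + 9·3·10 = 596 ≡ 11.
  S = (11, 2, 11) ≠ 0, so r is not a codeword (an error is present).
Step 3: locate the error. For a single error e at position i, S_ℓ = v_i·e·α_i^ℓ, so α_err = S_1/S_0.
  S_0^{−1} = 11^{−1} = 6 (mod 13), so α_err = 2·6 = 12 ≡ 12 = α_4. Error position i = 4.
  Consistency check: S_2/S_1 = 11·7 = 77 ≡ 12 = α_err ✓ (single-error assumption holds).
Step 4: error magnitude e = S_0/v_4 = S_0·∏_{j≠4}(α_4 − α_j) = 11·6 = 66 ≡ 1 (mod 13).
Step 5: correct position 4: c_4 = r_4 − e = 10 − 1 ≡ 9 (mod 13). Hence c = [3, 12, 0, 9, 10].
  Check: interpolating c through the α_i gives m(x) = 4 + 8·x (degree < 2) with m(α_i) = c_i for every i, so c is indeed a codeword.


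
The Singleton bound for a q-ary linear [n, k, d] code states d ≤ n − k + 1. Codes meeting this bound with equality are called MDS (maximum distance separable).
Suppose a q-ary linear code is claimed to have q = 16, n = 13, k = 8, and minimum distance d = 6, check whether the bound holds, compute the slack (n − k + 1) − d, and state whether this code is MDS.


Singleton RHS = n − k + 1 = 6, slack = 0, bound satisfied, MDS.

Singleton bound: d ≤ n − k + 1.
Here n = 13, k = 8, so n − k + 1 = 6.
Given d = 6, check d ≤ 6: YES.
Slack = (n − k + 1) − d = 0.
The code is MDS (slack = 0).
Description: the claimed parameters are [13, 8, 6]_16; such a code would be MDS (meets Singleton bound).


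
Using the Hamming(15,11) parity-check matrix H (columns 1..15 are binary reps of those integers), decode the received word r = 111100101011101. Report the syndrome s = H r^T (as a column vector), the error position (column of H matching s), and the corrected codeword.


s = (1, 1, 1, 1)^T, error position = 15, corrected codeword c = 111100101011100

Compute s = H r^T mod 2 one row at a time:
  s_1 = 0 + 1 + 0 + 1 + 1 + 1 + 0 + 1 = 5 ≡ 1 (mod 2).
  s_2 = 1 + 0 + 0 + 1 + 1 + 1 + 0 + 1 = 5 ≡ 1 (mod 2).
  s_3 = 1 + 1 + 0 + 1 + 0 + 1 + 0 + 1 = 5 ≡ 1 (mod 2).
  s_4 = 1 + 1 + 0 + 1 + 1 + 1 + 1 + 1 = 7 ≡ 1 (mod 2).
s = (1, 1, 1, 1)^T — this equals column 15 of H (binary 1111), so error is at position 15.
Correct: flip bit 15 of r = 111100101011101 to get c = 111100101011100.


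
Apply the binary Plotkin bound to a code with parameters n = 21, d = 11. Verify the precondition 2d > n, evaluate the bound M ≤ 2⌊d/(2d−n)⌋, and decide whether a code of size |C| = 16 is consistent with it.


Plotkin bound M ≤ 22; given |C| = 16 ≤ bound (satisfied).

Check applicability: 2d = 22, n = 21.
2d − n = 1 > 0, so Plotkin applies.
Compute d/(2d−n) = 11/1 ≈ 11.0000.
⌊d/(2d−n)⌋ = 11.
Plotkin bound: M ≤ 2·11 = 22.
Given |C| = 16, check: satisfied.
This |C| is below the Plotkin bound.


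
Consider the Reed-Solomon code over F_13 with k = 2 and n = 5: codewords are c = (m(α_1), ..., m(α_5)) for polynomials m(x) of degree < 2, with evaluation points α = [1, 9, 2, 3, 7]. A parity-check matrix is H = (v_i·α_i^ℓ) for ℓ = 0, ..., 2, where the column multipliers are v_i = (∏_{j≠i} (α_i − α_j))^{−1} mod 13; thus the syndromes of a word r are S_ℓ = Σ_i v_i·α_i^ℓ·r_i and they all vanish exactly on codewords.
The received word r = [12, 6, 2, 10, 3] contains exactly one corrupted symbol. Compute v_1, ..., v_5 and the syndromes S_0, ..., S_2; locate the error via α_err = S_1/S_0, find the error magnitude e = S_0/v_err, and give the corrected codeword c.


S = (1, 1, 1), error at position 1, error magnitude e = 5, c = [7, 6, 2, 10, 3].

Step 1: column multipliers v_i = (∏_{j≠i}(α_i − α_j))^{−1} mod 13.
  i = 1 (α = 1): (1−9)(1−2)(1−3)(1−7) = (−8)·(−1)·(−2)·(−6) = 96 ≡ 5, so v_1 = 5^{−1} = 8 (mod 13).
  i = 2 (α = 9): (9−1)(9−2)(9−3)(9−7) = 8·7·6·2 = 672 ≡ 9, so v_2 = 9^{−1} = 3 (mod 13).
  i = 3 (α = 2): (2−1)(2−9)(2−3)(2−7) = 1·(−7)·(−1)·(−5) = −35 ≡ 4, so v_3 = 4^{−1} = 10 (mod 13).
  i = 4 (α = 3): (3−1)(3−9)(3−2)(3−7) = 2·(−6)·1·(−4) = 48 ≡ 9, so v_4 = 9^{−1} = 3 (mod 13).
  i = 5 (α = 7): (7−1)(7−9)(7−2)(7−3) = 6·(−2)·5·4 = −240 ≡ 7, so v_5 = 7^{−1} = 2 (mod 13).
  v = [8, 3, 10, 3, 2].
Step 2: syndromes of r = [12, 6, 2, 10, 3] (all sums mod 13).
  S_0 = Σ v_i r_i = 8·12 + 3·6 + 10·2 + 3·10 + 2·3 = 170 ≡ 1.
  S_1 = Σ v_i α_i r_i = 8·1·12 + 3·9·6 + 10·2·2 + 3·3·10 + 2·7·3 = 430 ≡ 1.
  α_i^2 mod 13 = [1, 3, 4, 9, 10].
  S_2 = Σ v_i α_i^2 r_i = 8·1·12 + 3·3·6 + 10·4·2 + 3·9·10 + 2·10·3 = 560 ≡ 1.
  S = (1, 1, 1) ≠ 0, so r is not a codeword (an error is present).
Step 3: locate the error. For a single error e at position i, S_ℓ = v_i·e·α_i^ℓ, so α_err = S_1/S_0.
  S_0^{−1} = 1^{−1} = 1 (mod 13), so α_err = 1·1 = 1 ≡ 1 = α_1. Error position i = 1.
  Consistency check: S_2/S_1 = 1·1 = 1 ≡ 1 = α_err ✓ (single-error assumption holds).
Step 4: error magnitude e = S_0/v_1 = S_0·∏_{j≠1}(α_1 − α_j) = 1·5 = 5 ≡ 5 (mod 13).
Step 5: correct position 1: c_1 = r_1 − e = 12 − 5 ≡ 7 (mod 13). Hence c = [7, 6, 2, 10, 3].
  Check: interpolating c through the α_i gives m(x) = 12 + 8·x (degree < 2) with m(α_i) = c_i for every i, so c is indeed a codeword.


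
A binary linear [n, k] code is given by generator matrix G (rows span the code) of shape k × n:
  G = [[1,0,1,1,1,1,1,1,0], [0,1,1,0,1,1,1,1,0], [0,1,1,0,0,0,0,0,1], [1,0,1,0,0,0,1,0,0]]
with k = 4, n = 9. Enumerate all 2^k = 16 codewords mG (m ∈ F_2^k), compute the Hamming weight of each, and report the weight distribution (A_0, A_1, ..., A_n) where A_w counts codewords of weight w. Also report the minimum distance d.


Weight distribution: A_0 = 1, A_3 = 4, A_4 = 4, A_5 = 2, A_6 = 2, A_7 = 2, A_8 = 1. Minimum distance d = 3.

Enumerate all 2^4 = 16 messages m ∈ F_2^4.
For each, compute codeword c = mG in F_2^9, then tally its weight.
  m = 0000 → c = 000000000, weight = 0.
  m = 1000 → c = 101111110, weight = 7.
  m = 0100 → c = 011011110, weight = 6.
  m = 1100 → c = 110100000, weight = 3.
  m = 0010 → c = 011000001, weight = 3.
  m = 1010 → c = 110111111, weight = 8.
  m = 0110 → c = 000011111, weight = 5.
  m = 1110 → c = 101100001, weight = 4.
  m = 0001 → c = 101000100, weight = 3.
  m = 1001 → c = 000111010, weight = 4.
  m = 0101 → c = 110011010, weight = 5.
  m = 1101 → c = 011100100, weight = 4.
  m = 0011 → c = 110000101, weight = 4.
  m = 1011 → c = 011111011, weight = 7.
  m = 0111 → c = 101011011, weight = 6.
  m = 1111 → c = 000100101, weight = 3.
Tally weights:
  weight 0: 1 codewords.
  weight 3: 4 codewords.
  weight 4: 4 codewords.
  weight 5: 2 codewords.
  weight 6: 2 codewords.
  weight 7: 2 codewords.
  weight 8: 1 codewords.
Minimum distance d = smallest w > 0 with A_w > 0 = 3.
Sanity: Σ A_w = 16 = 2^4 = 16 ✓.


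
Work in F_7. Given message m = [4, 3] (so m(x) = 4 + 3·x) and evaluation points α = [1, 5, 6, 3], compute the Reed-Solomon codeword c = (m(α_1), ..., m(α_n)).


c = [0, 5, 1, 6]

Message polynomial: m(x) = 4 + 3·x (mod 7).
For each evaluation point α_i, compute m(α_i) mod 7:
  α_1 = 1: Horner steps 3 → 0, so m(1) = 0.
  α_2 = 5: Horner steps 3 → 5, so m(5) = 5.
  α_3 = 6: Horner steps 3 → 1, so m(6) = 1.
  α_4 = 3: Horner steps 3 → 6, so m(3) = 6.
Codeword c = [0, 5, 1, 6] ∈ F_7^4.


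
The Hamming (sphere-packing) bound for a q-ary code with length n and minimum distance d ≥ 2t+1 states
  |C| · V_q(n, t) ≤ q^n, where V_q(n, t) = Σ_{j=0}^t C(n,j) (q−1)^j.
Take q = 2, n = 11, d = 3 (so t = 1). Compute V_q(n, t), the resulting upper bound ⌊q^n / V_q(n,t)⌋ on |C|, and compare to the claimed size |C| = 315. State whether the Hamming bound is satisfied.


V_q(n, t) = 12, q^n = 2048, Hamming bound = 170, |C| = 315 > bound (violated).

Step 1: Compute V_q(n, t) = Σ_{j=0}^1 C(n, j) (q−1)^j.
  j = 0: C(11,0)·(1)^0 = 1·1 = 1.
  j = 1: C(11,1)·(1)^1 = 11·1 = 11.
  V_q(n, t) = 1 + 11 = 12.
Step 2: q^n = 2^11 = 2048.
Step 3: Hamming bound ⌊q^n / V_q(n,t)⌋ = ⌊2048/12⌋ = 170.
Step 4: Compare |C| = 315 to 170: violated.
The claimed |C| lies above the Hamming bound, so no 2-ary code of length 11 with d ≥ 3 can have 315 codewords.


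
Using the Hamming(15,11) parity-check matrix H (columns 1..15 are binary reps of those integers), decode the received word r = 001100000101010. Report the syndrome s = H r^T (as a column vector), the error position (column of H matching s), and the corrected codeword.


s = (1, 1, 1, 1)^T, error position = 15, corrected codeword c = 001100000101011

Compute s = H r^T mod 2 one row at a time:
  s_1 = 0 + 0 + 1 + 0 + 1 + 0 + 1 + 0 = 3 ≡ 1 (mod 2).
  s_2 = 1 + 0 + 0 + 0 + 1 + 0 + 1 + 0 = 3 ≡ 1 (mod 2).
  s_3 = 0 + 1 + 0 + 0 + 1 + 0 + 1 + 0 = 3 ≡ 1 (mod 2).
  s_4 = 0 + 1 + 0 + 0 + 0 + 0 + 0 + 0 = 1 ≡ 1 (mod 2).
s = (1, 1, 1, 1)^T — this equals column 15 of H (binary 1111), so error is at position 15.
Correct: flip bit 15 of r = 001100000101010 to get c = 001100000101011.


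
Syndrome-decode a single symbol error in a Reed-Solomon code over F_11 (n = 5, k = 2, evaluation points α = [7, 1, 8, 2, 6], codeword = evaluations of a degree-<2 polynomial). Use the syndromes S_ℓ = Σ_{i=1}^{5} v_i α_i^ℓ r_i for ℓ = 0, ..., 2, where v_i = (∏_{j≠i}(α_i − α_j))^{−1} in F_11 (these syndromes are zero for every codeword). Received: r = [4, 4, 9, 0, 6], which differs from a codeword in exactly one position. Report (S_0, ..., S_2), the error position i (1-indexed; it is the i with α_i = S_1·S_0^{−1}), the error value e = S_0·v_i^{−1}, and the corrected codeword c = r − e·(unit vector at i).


S = (8, 1, 7), error at position 1, error magnitude e = 2, c = [2, 4, 9, 0, 6].

Step 1: column multipliers v_i = (∏_{j≠i}(α_i − α_j))^{−1} mod 11.
  i = 1 (α = 7): (7−1)(7−8)(7−2)(7−6) = 6·(−1)·5·1 = −30 ≡ 3, so v_1 = 3^{−1} = 4 (mod 11).
  i = 2 (α = 1): (1−7)(1−8)(1−2)(1−6) = (−6)·(−7)·(−1)·(−5) = 210 ≡ 1, so v_2 = 1^{−1} = 1 (mod 11).
  i = 3 (α = 8): (8−7)(8−1)(8−2)(8−6) = 1·7·6·2 = 84 ≡ 7, so v_3 = 7^{−1} = 8 (mod 11).
  i = 4 (α = 2): (2−7)(2−1)(2−8)(2−6) = (−5)·1·(−6)·(−4) = −120 ≡ 1, so v_4 = 1^{−1} = 1 (mod 11).
  i = 5 (α = 6): (6−7)(6−1)(6−8)(6−2) = (−1)·5·(−2)·4 = 40 ≡ 7, so v_5 = 7^{−1} = 8 (mod 11).
  v = [4, 1, 8, 1, 8].
Step 2: syndromes of r = [4, 4, 9, 0, 6] (all sums mod 11).
  S_0 = Σ v_i r_i = 4·4 + 1·4 + 8·9 + 1·0 + 8·6 = 140 ≡ 8.
  S_1 = Σ v_i α_i r_i = 4·7·4 + 1·1·4 + 8·8·9 + 1·2·0 + 8·6·6 = 980 ≡ 1.
  α_i^2 mod 11 = [5, 1, 9, 4, 3].
  S_2 = Σ v_i α_i^2 r_i = 4·5·4 + 1·1·4 + 8·9·9 + 1·4·0 + 8·3·6 = 876 ≡ 7.
  S = (8, 1, 7) ≠ 0, so r is not a codeword (an error is present).
Step 3: locate the error. For a single error e at position i, S_ℓ = v_i·e·α_i^ℓ, so α_err = S_1/S_0.
  S_0^{−1} = 8^{−1} = 7 (mod 11), so α_err = 1·7 = 7 ≡ 7 = α_1. Error position i = 1.
  Consistency check: S_2/S_1 = 7·1 = 7 ≡ 7 = α_err ✓ (single-error assumption holds).
Step 4: error magnitude e = S_0/v_1 = S_0·∏_{j≠1}(α_1 − α_j) = 8·3 = 24 ≡ 2 (mod 11).
Step 5: correct position 1: c_1 = r_1 − e = 4 − 2 ≡ 2 (mod 11). Hence c = [2, 4, 9, 0, 6].
  Check: interpolating c through the α_i gives m(x) = 8 + 7·x (degree < 2) with m(α_i) = c_i for every i, so c is indeed a codeword.


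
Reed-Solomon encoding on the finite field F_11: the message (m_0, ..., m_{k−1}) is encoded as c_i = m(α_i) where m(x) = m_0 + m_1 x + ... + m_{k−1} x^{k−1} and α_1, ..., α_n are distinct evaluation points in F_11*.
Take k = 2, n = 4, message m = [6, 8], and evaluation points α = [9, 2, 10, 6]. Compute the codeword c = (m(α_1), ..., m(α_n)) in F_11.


c = [1, 0, 9, 10]

Message polynomial: m(x) = 6 + 8·x (mod 11).
For each evaluation point α_i, compute m(α_i) mod 11:
  α_1 = 9: Horner steps 8 → 1, so m(9) = 1.
  α_2 = 2: Horner steps 8 → 0, so m(2) = 0.
  α_3 = 10: Horner steps 8 → 9, so m(10) = 9.
  α_4 = 6: Horner steps 8 → 10, so m(6) = 10.
Codeword c = [1, 0, 9, 10] ∈ F_11^4.


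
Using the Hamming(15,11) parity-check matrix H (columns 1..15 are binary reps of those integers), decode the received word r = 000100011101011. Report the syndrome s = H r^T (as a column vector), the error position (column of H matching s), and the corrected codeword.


s = (0, 0, 1, 0)^T, error position = 2, corrected codeword c = 010100011101011

Compute s = H r^T mod 2 one row at a time:
  s_1 = 1 + 1 + 1 + 0 + 1 + 0 + 1 + 1 = 6 ≡ 0 (mod 2).
  s_2 = 1 + 0 + 0 + 0 + 1 + 0 + 1 + 1 = 4 ≡ 0 (mod 2).
  s_3 = 0 + 0 + 0 + 0 + 1 + 0 + 1 + 1 = 3 ≡ 1 (mod 2).
  s_4 = 0 + 0 + 0 + 0 + 1 + 0 + 0 + 1 = 2 ≡ 0 (mod 2).
s = (0, 0, 1, 0)^T — this equals column 2 of H (binary 0010), so error is at position 2.
Correct: flip bit 2 of r = 000100011101011 to get c = 010100011101011.
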